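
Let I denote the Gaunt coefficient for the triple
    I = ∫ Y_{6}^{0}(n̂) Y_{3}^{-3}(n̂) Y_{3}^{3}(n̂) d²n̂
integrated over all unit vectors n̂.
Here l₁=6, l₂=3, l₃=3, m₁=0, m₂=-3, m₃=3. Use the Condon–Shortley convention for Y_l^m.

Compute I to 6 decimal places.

0.011854

Rules hold: Σm=0, L=12 even, 3≤3≤9.
N = 13·7·7 = 637
Δ = 6!·6!·0!/13! = 1/12012
Racah Σ t=3..3: t=3:−1/1296 = -1/1296
⇒ 3j(6 3 3; 0 0 0)² = 100/3003, sgn +1
Racah Σ t=0..0: t=0:+1/518400 = 1/518400
⇒ 3j(6 3 3; 0 -3 3)² = 1/12012, sgn +1
4πI² = N·(3j₀)²·(3jₘ)² = 25/14157
I = +1·√(0.00176591/4π) = 0.01185440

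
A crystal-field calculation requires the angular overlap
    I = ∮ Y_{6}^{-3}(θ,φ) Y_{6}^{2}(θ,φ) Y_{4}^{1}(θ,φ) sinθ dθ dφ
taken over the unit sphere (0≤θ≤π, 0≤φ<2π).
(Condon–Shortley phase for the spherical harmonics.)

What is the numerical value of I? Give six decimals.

Checks pass: Σm=0; 16 even; l₃=4∈[0,12].
(2·6+1)(2·6+1)(2·4+1) = 1521
Δ: 8! 4! 4! / 17! → 1/15315300
sum: t=2:+1/829440 t=3:−1/25920 t=4:+1/9216 t=5:−1/25920 t=6:+1/829440 = 7/207360
3j²(6 6 4; 0 0 0) = Δ·Π!·Σ² = 28/2431  (sign +1)
sum: t=5:−1/103680 t=6:+1/34560 t=7:−1/120960 t=8:+1/5806080 = 13/1161216
3j²(6 6 4; -3 2 1) = Δ·Π!·Σ² = 65/5236  (sign -1)
combine: 4πI² = 1521·28/2431·65/5236 = 7605/34969
take √, sign -1: I = -0.13155370

-0.131554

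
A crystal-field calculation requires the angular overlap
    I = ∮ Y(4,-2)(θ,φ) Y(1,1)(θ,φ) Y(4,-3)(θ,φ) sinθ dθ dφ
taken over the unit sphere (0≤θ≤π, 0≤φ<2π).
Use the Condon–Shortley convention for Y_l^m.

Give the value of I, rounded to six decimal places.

0.000000

-2 + 1 − 3 = -4 ≠ 0: azimuthal integral kills it; I = 0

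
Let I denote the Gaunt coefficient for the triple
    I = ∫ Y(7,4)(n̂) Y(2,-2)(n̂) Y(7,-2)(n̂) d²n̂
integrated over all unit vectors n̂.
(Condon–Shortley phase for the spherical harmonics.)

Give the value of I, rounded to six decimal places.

-0.163963

Checks pass: Σm=0; 16 even; l₃=7∈[5,9].
(2·7+1)(2·2+1)(2·7+1) = 1125
Δ: 2! 12! 2! / 17! → 1/185640
sum: t=0:+1/2419200 t=1:−1/518400 t=2:+1/2419200 = -1/907200
3j²(7 2 7; 0 0 0) = Δ·Π!·Σ² = 56/3315  (sign +1)
sum: t=0:+1/8709120 = 1/8709120
3j²(7 2 7; 4 -2 -2) = Δ·Π!·Σ² = 55/3094  (sign -1)
combine: 4πI² = 1125·56/3315·55/3094 = 16500/48841
take √, sign -1: I = -0.16396259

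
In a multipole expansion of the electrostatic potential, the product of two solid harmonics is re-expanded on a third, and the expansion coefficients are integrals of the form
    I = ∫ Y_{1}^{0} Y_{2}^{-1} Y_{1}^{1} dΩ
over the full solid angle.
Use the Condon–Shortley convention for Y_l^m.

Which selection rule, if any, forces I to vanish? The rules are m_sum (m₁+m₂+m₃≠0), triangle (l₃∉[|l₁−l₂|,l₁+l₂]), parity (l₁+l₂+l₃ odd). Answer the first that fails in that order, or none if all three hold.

none

Σmᵢ = 0  ✓
l₃∈[|l₁−l₂|,l₁+l₂]=[1,3], have l₃=1  ✓
Σlᵢ = 4 ⇒ even  ✓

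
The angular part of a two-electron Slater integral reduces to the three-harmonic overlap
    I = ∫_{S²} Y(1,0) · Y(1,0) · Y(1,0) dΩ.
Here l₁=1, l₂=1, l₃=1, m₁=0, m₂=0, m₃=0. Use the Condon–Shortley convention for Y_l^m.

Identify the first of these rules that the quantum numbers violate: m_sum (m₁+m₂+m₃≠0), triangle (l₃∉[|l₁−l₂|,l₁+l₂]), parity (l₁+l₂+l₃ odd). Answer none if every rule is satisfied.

Σmᵢ = 0  ✓
l₃∈[|l₁−l₂|,l₁+l₂]=[0,2], have l₃=1  ✓
Σlᵢ = 3 ⇒ odd  ✗

parity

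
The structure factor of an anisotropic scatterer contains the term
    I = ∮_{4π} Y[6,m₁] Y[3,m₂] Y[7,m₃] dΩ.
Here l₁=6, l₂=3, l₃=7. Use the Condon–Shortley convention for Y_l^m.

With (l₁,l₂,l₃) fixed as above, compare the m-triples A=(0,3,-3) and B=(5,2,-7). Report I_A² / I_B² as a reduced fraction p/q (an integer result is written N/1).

l's match ⇒ only the (l;m) 3-j factors differ between A and B.
A: triangle coeff Δ(6,3,7) = 1/2042040; Σ_t [2,2]: t=2:+1/829440 = 1/829440; (3j)²=225/9724 [(6 3 7; 0 3 -3)], sign=+1
B: triangle coeff Δ(6,3,7) = 1/2042040; Σ_t [1,1]: t=1:−1/87091200 = -1/87091200; (3j)²=11/408 [(6 3 7; 5 2 -7)], sign=-1
I_A²/I_B² = (225/9724)/(11/408) = 1350/1573

1350/1573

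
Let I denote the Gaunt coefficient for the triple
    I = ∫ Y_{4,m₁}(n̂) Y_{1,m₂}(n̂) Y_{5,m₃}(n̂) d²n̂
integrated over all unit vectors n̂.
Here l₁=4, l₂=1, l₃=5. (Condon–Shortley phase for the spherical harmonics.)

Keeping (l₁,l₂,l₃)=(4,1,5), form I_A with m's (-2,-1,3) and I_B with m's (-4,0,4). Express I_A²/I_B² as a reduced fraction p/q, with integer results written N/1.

28/9

Same 4,1,5: normalisation and zero-m 3j drop out of the ratio.
A: Δ: 0! 8! 2! / 11! → 1/495; sum: t=0:+1/2880 = 1/2880; 3j²(4 1 5; -2 -1 3) = Δ·Π!·Σ² = 28/495  (sign +1)
B: Δ: 0! 8! 2! / 11! → 1/495; sum: t=0:+1/40320 = 1/40320; 3j²(4 1 5; -4 0 4) = Δ·Π!·Σ² = 1/55  (sign -1)
I_A²/I_B² = (28/495)/(1/55) = 28/9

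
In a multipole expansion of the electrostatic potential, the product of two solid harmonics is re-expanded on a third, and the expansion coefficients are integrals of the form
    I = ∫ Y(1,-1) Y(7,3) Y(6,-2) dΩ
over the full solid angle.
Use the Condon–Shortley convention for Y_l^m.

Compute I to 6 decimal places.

Rules hold: Σm=0, L=14 even, 6≤6≤8.
N = 3·15·13 = 585
Δ = 2!·0!·12!/15! = 1/1365
Racah Σ t=1..1: t=1:−1/518400 = -1/518400
⇒ 3j(1 7 6; 0 0 0)² = 7/195, sgn -1
Racah Σ t=2..2: t=2:+1/1935360 = 1/1935360
⇒ 3j(1 7 6; -1 3 -2)² = 3/91, sgn +1
4πI² = N·(3j₀)²·(3jₘ)² = 9/13
I = -1·√(0.692308/4π) = -0.23471705

-0.234717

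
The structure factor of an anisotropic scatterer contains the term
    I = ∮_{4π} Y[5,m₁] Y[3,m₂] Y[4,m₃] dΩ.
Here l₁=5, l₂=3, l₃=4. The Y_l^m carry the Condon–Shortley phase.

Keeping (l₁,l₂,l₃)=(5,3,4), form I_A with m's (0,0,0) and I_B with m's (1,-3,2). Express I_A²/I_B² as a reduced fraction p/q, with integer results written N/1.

Same 5,3,4: normalisation and zero-m 3j drop out of the ratio.
A: Δ: 4! 6! 2! / 13! → 1/180180; sum: t=1:−1/576 t=2:+1/144 t=3:−1/576 = 1/288; 3j²(5 3 4; 0 0 0) = Δ·Π!·Σ² = 20/1001  (sign +1)
B: Δ: 4! 6! 2! / 13! → 1/180180; sum: t=0:+1/2304 = 1/2304; 3j²(5 3 4; 1 -3 2) = Δ·Π!·Σ² = 75/4004  (sign +1)
I_A²/I_B² = (20/1001)/(75/4004) = 16/15

16/15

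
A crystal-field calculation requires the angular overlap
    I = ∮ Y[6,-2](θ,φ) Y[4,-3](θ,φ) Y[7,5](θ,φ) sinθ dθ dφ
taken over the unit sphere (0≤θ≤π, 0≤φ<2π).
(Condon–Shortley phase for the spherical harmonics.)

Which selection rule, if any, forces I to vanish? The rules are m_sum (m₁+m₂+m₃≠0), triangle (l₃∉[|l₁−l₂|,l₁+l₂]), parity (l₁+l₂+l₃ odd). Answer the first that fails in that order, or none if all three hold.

azimuthal sum: -2 − 3 + 5 = 0  ✓
2 ≤ 7 ≤ 10 (triangle on l)  ✓
L = 6 + 4 + 7 = 17 (odd)  ✗

parity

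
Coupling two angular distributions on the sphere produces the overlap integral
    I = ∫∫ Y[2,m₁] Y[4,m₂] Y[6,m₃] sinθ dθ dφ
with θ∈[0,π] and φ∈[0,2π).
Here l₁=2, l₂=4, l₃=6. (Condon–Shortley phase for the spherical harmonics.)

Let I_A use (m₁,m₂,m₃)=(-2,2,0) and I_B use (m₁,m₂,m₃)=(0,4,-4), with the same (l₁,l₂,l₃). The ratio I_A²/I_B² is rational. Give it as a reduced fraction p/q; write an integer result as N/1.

Shared (l₁,l₂,l₃)=(2,4,6): N and (l;000)² cancel in I_A²/I_B².
A: Δ = 0!·4!·8!/13! = 1/6435; Racah Σ t=0..0: t=0:+1/34560 = 1/34560; ⇒ 3j(2 4 6; -2 2 0)² = 1/429, sgn +1
B: Δ = 0!·4!·8!/13! = 1/6435; Racah Σ t=0..0: t=0:+1/161280 = 1/161280; ⇒ 3j(2 4 6; 0 4 -4)² = 1/143, sgn +1
I_A²/I_B² = (1/429)/(1/143) = 1/3

1/3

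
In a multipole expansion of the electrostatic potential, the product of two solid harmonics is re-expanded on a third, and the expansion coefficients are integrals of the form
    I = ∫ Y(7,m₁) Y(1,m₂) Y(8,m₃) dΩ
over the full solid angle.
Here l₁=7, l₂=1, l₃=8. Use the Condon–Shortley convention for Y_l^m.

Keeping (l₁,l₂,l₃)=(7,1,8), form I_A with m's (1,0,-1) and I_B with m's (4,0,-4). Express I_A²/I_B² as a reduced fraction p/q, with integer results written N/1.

21/16

l's match ⇒ only the (l;m) 3-j factors differ between A and B.
A: triangle coeff Δ(7,1,8) = 1/2040; Σ_t [0,0]: t=0:+1/29030400 = 1/29030400; (3j)²=21/680 [(7 1 8; 1 0 -1)], sign=-1
B: triangle coeff Δ(7,1,8) = 1/2040; Σ_t [0,0]: t=0:+1/239500800 = 1/239500800; (3j)²=2/85 [(7 1 8; 4 0 -4)], sign=+1
I_A²/I_B² = (21/680)/(2/85) = 21/16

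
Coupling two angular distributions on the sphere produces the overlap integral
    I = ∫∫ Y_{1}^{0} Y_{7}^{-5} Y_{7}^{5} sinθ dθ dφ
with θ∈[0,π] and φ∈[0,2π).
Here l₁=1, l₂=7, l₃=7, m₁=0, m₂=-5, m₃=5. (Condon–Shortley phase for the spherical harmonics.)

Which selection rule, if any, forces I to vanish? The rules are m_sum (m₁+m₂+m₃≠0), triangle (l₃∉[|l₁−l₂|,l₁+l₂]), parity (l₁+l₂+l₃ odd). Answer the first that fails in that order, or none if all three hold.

parity

azimuthal sum: 0 − 5 + 5 = 0  ✓
6 ≤ 7 ≤ 8 (triangle on l)  ✓
L = 1 + 7 + 7 = 15 (odd)  ✗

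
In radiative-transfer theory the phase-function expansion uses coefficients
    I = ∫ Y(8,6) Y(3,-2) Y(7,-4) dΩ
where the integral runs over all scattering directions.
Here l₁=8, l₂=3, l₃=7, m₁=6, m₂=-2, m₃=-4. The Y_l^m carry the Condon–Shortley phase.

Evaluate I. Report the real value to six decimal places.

0.146812

Checks pass: Σm=0; 18 even; l₃=7∈[5,11].
(2·8+1)(2·3+1)(2·7+1) = 1785
Δ: 4! 12! 2! / 19! → 1/5290740
sum: t=1:−1/7257600 t=2:+1/2073600 t=3:−1/7257600 = 1/4838400
3j²(8 3 7; 0 0 0) = Δ·Π!·Σ² = 252/20995  (sign -1)
sum: t=0:+1/174182400 t=1:−1/479001600 = 1/273715200
3j²(8 3 7; 6 -2 -4) = Δ·Π!·Σ² = 49/3876  (sign -1)
combine: 4πI² = 1785·252/20995·49/3876 = 21609/79781
take √, sign +1: I = 0.14681238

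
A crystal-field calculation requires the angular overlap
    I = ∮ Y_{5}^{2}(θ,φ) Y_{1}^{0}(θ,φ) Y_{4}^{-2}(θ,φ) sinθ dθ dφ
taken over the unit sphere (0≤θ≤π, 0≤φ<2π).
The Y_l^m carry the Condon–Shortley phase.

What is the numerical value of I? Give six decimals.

0.225034

Checks pass: Σm=0; 10 even; l₃=4∈[4,6].
(2·5+1)(2·1+1)(2·4+1) = 297
Δ: 2! 8! 0! / 11! → 1/495
sum: t=1:−1/576 = -1/576
3j²(5 1 4; 0 0 0) = Δ·Π!·Σ² = 5/99  (sign -1)
sum: t=1:−1/1440 = -1/1440
3j²(5 1 4; 2 0 -2) = Δ·Π!·Σ² = 7/165  (sign -1)
combine: 4πI² = 297·5/99·7/165 = 7/11
take √, sign +1: I = 0.22503380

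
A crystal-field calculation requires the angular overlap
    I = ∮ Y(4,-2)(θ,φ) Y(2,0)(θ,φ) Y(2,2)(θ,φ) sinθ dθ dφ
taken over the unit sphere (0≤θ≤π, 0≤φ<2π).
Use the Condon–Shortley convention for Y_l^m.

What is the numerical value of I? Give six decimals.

Checks pass: Σm=0; 8 even; l₃=2∈[2,6].
(2·4+1)(2·2+1)(2·2+1) = 225
Δ: 4! 4! 0! / 9! → 1/630
sum: t=2:+1/16 = 1/16
3j²(4 2 2; 0 0 0) = Δ·Π!·Σ² = 2/35  (sign +1)
sum: t=2:+1/96 = 1/96
3j²(4 2 2; -2 0 2) = Δ·Π!·Σ² = 1/42  (sign +1)
combine: 4πI² = 225·2/35·1/42 = 15/49
take √, sign +1: I = 0.15607835

0.156078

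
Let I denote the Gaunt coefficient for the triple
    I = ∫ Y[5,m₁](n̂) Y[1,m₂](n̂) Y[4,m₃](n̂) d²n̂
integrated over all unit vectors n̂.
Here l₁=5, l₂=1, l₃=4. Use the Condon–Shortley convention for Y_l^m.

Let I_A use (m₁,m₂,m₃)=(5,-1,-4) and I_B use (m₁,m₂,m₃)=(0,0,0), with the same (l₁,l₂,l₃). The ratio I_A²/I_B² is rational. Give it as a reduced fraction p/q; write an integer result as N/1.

9/5

Same 5,1,4: normalisation and zero-m 3j drop out of the ratio.
A: Δ: 2! 8! 0! / 11! → 1/495; sum: t=0:+1/80640 = 1/80640; 3j²(5 1 4; 5 -1 -4) = Δ·Π!·Σ² = 1/11  (sign +1)
B: Δ: 2! 8! 0! / 11! → 1/495; sum: t=1:−1/576 = -1/576; 3j²(5 1 4; 0 0 0) = Δ·Π!·Σ² = 5/99  (sign -1)
I_A²/I_B² = (1/11)/(5/99) = 9/5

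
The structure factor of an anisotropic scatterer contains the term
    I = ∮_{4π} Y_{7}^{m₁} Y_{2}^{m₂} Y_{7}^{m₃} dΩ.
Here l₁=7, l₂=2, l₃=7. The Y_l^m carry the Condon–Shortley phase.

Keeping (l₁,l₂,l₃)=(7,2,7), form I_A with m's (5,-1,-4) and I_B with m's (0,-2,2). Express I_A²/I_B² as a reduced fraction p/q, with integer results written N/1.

l's match ⇒ only the (l;m) 3-j factors differ between A and B.
A: triangle coeff Δ(7,2,7) = 1/185640; Σ_t [0,1]: t=0:+1/14515200 t=1:−1/79833600 = 1/17740800; (3j)²=729/30940 [(7 2 7; 5 -1 -4)], sign=-1
B: triangle coeff Δ(7,2,7) = 1/185640; Σ_t [0,0]: t=0:+1/2419200 = 1/2419200; (3j)²=27/1105 [(7 2 7; 0 -2 2)], sign=-1
I_A²/I_B² = (729/30940)/(27/1105) = 27/28

27/28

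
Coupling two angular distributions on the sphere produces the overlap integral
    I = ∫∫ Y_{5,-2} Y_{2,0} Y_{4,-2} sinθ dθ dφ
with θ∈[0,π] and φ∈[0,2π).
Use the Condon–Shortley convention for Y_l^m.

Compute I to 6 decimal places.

0.000000

m-sum = -2 + 0 − 2 = -4 ≠ 0 ⇒ I = 0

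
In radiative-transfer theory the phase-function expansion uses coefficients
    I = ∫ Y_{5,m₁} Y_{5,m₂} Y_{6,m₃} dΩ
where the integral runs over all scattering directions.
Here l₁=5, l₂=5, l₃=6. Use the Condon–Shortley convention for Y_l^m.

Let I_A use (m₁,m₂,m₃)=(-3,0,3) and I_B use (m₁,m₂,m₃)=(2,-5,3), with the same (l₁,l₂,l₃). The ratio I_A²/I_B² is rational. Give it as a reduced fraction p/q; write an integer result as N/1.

25/42

Same 5,5,6: normalisation and zero-m 3j drop out of the ratio.
A: Δ: 4! 6! 6! / 17! → 1/28588560; sum: t=2:+1/103680 t=3:−1/34560 t=4:+1/138240 = -1/82944; 3j²(5 5 6; -3 0 3) = Δ·Π!·Σ² = 125/9724  (sign +1)
B: Δ: 4! 6! 6! / 17! → 1/28588560; sum: t=0:+1/622080 = 1/622080; 3j²(5 5 6; 2 -5 3) = Δ·Π!·Σ² = 105/4862  (sign -1)
I_A²/I_B² = (125/9724)/(105/4862) = 25/42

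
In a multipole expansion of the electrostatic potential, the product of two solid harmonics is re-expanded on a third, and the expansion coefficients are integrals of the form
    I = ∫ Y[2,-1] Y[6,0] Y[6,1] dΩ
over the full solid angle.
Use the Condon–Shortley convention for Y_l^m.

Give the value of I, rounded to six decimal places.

m-sum 0 ✓  L=14 even ✓  4≤6≤8 ✓
Π(2lᵢ+1) = 5×13×13 = 845
triangle coeff Δ(2,6,6) = 1/90090
Σ_t [0,2]: t=0:+1/69120 t=1:−1/14400 t=2:+1/69120 = -7/172800
(3j)²=14/715 [(2 6 6; 0 0 0)], sign=-1
Σ_t [1,2]: t=1:−1/28800 t=2:+1/34560 = -1/172800
(3j)²=1/1430 [(2 6 6; -1 0 1)], sign=+1
⇒ 4πI² = 7/605
I = (-1)√(7/605/(4π)) = -0.03034355

-0.030344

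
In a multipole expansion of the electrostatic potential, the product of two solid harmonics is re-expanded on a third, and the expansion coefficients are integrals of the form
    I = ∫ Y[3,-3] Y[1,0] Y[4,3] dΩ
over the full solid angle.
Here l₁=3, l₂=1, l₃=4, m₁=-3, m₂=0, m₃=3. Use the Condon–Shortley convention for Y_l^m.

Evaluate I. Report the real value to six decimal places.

m-sum 0 ✓  L=8 even ✓  2≤4≤4 ✓
Π(2lᵢ+1) = 7×3×9 = 189
triangle coeff Δ(3,1,4) = 1/252
Σ_t [0,0]: t=0:+1/36 = 1/36
(3j)²=4/63 [(3 1 4; 0 0 0)], sign=+1
Σ_t [0,0]: t=0:+1/720 = 1/720
(3j)²=1/36 [(3 1 4; -3 0 3)], sign=-1
⇒ 4πI² = 1/3
I = (-1)√(1/3/(4π)) = -0.16286750

-0.162868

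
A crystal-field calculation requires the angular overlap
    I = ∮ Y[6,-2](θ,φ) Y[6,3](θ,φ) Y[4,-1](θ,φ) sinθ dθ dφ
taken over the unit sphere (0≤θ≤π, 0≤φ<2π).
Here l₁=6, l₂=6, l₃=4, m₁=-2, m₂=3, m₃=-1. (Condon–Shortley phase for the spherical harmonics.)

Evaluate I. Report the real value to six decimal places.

Checks pass: Σm=0; 16 even; l₃=4∈[0,12].
(2·6+1)(2·6+1)(2·4+1) = 1521
Δ: 8! 4! 4! / 17! → 1/15315300
sum: t=2:+1/829440 t=3:−1/25920 t=4:+1/9216 t=5:−1/25920 t=6:+1/829440 = 7/207360
3j²(6 6 4; 0 0 0) = Δ·Π!·Σ² = 28/2431  (sign +1)
sum: t=5:−1/103680 t=6:+1/34560 t=7:−1/120960 t=8:+1/5806080 = 13/1161216
3j²(6 6 4; -2 3 -1) = Δ·Π!·Σ² = 65/5236  (sign -1)
combine: 4πI² = 1521·28/2431·65/5236 = 7605/34969
take √, sign -1: I = -0.13155370

-0.131554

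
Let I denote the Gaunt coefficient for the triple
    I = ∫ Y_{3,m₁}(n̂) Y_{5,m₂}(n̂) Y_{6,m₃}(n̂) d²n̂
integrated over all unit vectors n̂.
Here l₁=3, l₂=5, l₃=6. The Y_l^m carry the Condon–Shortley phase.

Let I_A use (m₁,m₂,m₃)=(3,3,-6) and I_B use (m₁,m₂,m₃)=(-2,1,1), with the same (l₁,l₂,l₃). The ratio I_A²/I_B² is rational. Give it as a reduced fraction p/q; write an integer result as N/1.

11/14

Shared (l₁,l₂,l₃)=(3,5,6): N and (l;000)² cancel in I_A²/I_B².
A: Δ = 2!·4!·8!/15! = 1/675675; Racah Σ t=0..0: t=0:+1/1935360 = 1/1935360; ⇒ 3j(3 5 6; 3 3 -6)² = 1/91, sgn +1
B: Δ = 2!·4!·8!/15! = 1/675675; Racah Σ t=1..2: t=1:−1/17280 t=2:+1/6912 = 1/11520; ⇒ 3j(3 5 6; -2 1 1)² = 2/143, sgn -1
I_A²/I_B² = (1/91)/(2/143) = 11/14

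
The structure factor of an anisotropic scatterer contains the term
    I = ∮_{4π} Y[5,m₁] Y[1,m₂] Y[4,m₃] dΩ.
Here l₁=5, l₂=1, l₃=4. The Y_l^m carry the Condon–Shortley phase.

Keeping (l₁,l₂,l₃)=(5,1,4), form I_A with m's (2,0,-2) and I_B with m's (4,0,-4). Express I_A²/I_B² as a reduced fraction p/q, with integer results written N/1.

Same 5,1,4: normalisation and zero-m 3j drop out of the ratio.
A: Δ: 2! 8! 0! / 11! → 1/495; sum: t=1:−1/1440 = -1/1440; 3j²(5 1 4; 2 0 -2) = Δ·Π!·Σ² = 7/165  (sign -1)
B: Δ: 2! 8! 0! / 11! → 1/495; sum: t=1:−1/40320 = -1/40320; 3j²(5 1 4; 4 0 -4) = Δ·Π!·Σ² = 1/55  (sign -1)
I_A²/I_B² = (7/165)/(1/55) = 7/3

7/3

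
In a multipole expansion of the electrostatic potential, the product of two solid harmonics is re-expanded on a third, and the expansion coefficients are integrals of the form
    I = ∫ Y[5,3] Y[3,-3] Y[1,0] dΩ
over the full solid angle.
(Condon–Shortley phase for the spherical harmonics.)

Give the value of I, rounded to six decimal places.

l₃=1 ∉ [2,8] — triangle fails ⇒ I = 0

0.000000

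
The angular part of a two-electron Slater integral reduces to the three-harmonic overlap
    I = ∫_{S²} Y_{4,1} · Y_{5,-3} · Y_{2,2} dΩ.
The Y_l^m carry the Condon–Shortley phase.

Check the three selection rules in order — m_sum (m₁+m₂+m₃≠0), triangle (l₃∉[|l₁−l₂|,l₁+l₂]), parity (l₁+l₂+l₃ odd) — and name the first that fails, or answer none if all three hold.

m₁+m₂+m₃ = 1 − 3 + 2 = 0  ✓
triangle: |4−5|=1 ≤ l₃=2 ≤ 4+5=9  ✓
parity: l₁+l₂+l₃ = 11 is odd  ✗

parity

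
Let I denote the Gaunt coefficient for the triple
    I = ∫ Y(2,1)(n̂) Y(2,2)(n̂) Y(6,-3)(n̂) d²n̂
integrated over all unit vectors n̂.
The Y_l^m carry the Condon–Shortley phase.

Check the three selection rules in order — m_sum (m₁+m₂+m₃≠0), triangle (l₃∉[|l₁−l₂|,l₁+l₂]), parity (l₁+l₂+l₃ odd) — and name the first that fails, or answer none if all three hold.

m₁+m₂+m₃ = 1 + 2 − 3 = 0  ✓
triangle: |2−2|=0 ≤ l₃=6 ≤ 2+2=4  ✗
parity: l₁+l₂+l₃ = 10 is even

triangle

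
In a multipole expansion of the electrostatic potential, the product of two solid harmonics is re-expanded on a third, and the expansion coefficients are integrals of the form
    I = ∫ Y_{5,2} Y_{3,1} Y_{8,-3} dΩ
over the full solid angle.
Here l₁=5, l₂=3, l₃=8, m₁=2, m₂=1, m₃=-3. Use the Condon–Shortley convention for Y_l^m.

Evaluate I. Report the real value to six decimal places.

-0.241178

Rules hold: Σm=0, L=16 even, 2≤8≤8.
N = 11·7·17 = 1309
Δ = 0!·10!·6!/17! = 1/136136
Racah Σ t=0..0: t=0:+1/518400 = 1/518400
⇒ 3j(5 3 8; 0 0 0)² = 56/2431, sgn +1
Racah Σ t=0..0: t=0:+1/1451520 = 1/1451520
⇒ 3j(5 3 8; 2 1 -3)² = 75/3094, sgn -1
4πI² = N·(3j₀)²·(3jₘ)² = 2100/2873
I = -1·√(0.730943/4π) = -0.24117756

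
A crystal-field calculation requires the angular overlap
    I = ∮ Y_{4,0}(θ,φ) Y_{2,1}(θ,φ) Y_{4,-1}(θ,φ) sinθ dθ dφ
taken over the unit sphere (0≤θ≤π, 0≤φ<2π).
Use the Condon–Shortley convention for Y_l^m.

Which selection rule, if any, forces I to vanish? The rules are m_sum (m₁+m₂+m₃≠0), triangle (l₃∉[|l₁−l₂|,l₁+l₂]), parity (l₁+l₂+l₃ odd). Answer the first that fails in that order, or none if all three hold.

m₁+m₂+m₃ = 0 + 1 − 1 = 0  ✓
triangle: |4−2|=2 ≤ l₃=4 ≤ 4+2=6  ✓
parity: l₁+l₂+l₃ = 10 is even  ✓

none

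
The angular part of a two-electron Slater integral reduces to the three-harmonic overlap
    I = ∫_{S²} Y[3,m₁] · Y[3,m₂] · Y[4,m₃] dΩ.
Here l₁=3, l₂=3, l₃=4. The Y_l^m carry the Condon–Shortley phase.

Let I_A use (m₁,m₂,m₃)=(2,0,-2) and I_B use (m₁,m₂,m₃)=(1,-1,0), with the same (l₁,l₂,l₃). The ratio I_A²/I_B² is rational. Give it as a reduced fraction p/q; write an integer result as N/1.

Same 3,3,4: normalisation and zero-m 3j drop out of the ratio.
A: Δ: 2! 4! 4! / 11! → 1/34650; sum: t=0:+1/72 t=1:−1/96 = 1/288; 3j²(3 3 4; 2 0 -2) = Δ·Π!·Σ² = 1/462  (sign +1)
B: Δ: 2! 4! 4! / 11! → 1/34650; sum: t=0:+1/32 t=1:−1/36 t=2:+1/1152 = 5/1152; 3j²(3 3 4; 1 -1 0) = Δ·Π!·Σ² = 1/1386  (sign +1)
I_A²/I_B² = (1/462)/(1/1386) = 3/1

3/1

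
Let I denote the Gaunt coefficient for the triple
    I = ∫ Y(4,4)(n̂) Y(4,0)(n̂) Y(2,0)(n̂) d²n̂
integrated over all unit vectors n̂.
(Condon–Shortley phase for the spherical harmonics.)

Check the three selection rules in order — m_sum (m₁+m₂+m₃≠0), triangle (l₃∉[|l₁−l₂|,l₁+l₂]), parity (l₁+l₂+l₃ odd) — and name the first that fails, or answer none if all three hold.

azimuthal sum: 4 + 0 + 0 = 4  ✗
0 ≤ 2 ≤ 8 (triangle on l)
L = 4 + 4 + 2 = 10 (even)

m_sum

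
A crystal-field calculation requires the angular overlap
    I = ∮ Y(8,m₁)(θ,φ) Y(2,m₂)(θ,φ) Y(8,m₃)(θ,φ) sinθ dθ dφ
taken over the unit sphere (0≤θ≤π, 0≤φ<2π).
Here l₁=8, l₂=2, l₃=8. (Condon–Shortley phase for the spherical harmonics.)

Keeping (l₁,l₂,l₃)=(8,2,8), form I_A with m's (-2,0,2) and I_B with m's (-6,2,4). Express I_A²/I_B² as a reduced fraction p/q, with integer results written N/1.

l's match ⇒ only the (l;m) 3-j factors differ between A and B.
A: triangle coeff Δ(8,2,8) = 1/348840; Σ_t [0,2]: t=0:+1/348364800 t=1:−1/43545600 t=2:+1/116121600 = -1/87091200; (3j)²=10/969 [(8 2 8; -2 0 2)], sign=-1
B: triangle coeff Δ(8,2,8) = 1/348840; Σ_t [2,2]: t=2:+1/3832012800 = 1/3832012800; (3j)²=91/9690 [(8 2 8; -6 2 4)], sign=+1
I_A²/I_B² = (10/969)/(91/9690) = 100/91

100/91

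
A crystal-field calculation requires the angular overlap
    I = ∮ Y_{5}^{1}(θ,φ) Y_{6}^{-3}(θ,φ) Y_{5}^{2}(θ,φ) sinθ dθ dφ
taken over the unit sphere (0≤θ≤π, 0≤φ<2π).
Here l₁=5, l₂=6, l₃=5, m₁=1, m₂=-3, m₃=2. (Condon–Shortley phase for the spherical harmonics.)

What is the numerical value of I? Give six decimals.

m-sum 0 ✓  L=16 even ✓  1≤5≤11 ✓
Π(2lᵢ+1) = 11×13×11 = 1573
triangle coeff Δ(5,6,5) = 1/28588560
Σ_t [1,5]: t=1:−1/345600 t=2:+1/13824 t=3:−1/5184 t=4:+1/13824 t=5:−1/345600 = -7/129600
(3j)²=80/7293 [(5 6 5; 0 0 0)], sign=+1
Σ_t [0,3]: t=0:+1/622080 t=1:−1/34560 t=2:+1/23040 t=3:−1/155520 = 1/103680
(3j)²=9/2431 [(5 6 5; 1 -3 2)], sign=-1
⇒ 4πI² = 240/3757
I = (-1)√(240/3757/(4π)) = -0.07129845

-0.071298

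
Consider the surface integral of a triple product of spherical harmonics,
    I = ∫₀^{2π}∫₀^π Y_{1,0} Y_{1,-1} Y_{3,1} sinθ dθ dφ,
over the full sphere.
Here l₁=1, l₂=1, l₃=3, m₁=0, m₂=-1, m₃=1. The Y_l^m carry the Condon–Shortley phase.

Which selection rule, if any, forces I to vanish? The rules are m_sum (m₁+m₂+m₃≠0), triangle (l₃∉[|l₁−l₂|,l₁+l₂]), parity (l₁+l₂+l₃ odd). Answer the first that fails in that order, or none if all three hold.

m₁+m₂+m₃ = 0 − 1 + 1 = 0  ✓
triangle: |1−1|=0 ≤ l₃=3 ≤ 1+1=2  ✗
parity: l₁+l₂+l₃ = 5 is odd

triangle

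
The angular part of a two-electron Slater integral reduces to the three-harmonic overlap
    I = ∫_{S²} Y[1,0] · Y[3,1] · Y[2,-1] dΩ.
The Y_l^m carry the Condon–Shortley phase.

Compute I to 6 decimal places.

Checks pass: Σm=0; 6 even; l₃=2∈[2,4].
(2·1+1)(2·3+1)(2·2+1) = 105
Δ: 2! 0! 4! / 7! → 1/105
sum: t=1:−1/4 = -1/4
3j²(1 3 2; 0 0 0) = Δ·Π!·Σ² = 3/35  (sign -1)
sum: t=1:−1/6 = -1/6
3j²(1 3 2; 0 1 -1) = Δ·Π!·Σ² = 8/105  (sign +1)
combine: 4πI² = 105·3/35·8/105 = 24/35
take √, sign -1: I = -0.23359668

-0.233597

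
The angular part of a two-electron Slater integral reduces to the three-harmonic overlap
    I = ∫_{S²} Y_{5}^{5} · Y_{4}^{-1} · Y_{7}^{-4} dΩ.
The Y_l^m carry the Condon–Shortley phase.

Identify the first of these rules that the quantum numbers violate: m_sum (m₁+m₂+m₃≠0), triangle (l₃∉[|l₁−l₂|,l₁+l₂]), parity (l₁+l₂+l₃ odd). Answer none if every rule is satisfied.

none

azimuthal sum: 5 − 1 − 4 = 0  ✓
1 ≤ 7 ≤ 9 (triangle on l)  ✓
L = 5 + 4 + 7 = 16 (even)  ✓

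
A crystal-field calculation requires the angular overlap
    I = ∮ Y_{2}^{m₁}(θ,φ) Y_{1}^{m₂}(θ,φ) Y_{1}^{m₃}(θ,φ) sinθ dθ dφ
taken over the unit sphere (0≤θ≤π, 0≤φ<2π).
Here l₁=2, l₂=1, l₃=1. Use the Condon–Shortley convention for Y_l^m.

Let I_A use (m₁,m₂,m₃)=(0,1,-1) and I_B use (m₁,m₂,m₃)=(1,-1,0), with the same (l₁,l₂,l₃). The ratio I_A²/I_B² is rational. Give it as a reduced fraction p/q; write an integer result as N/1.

1/3

Shared (l₁,l₂,l₃)=(2,1,1): N and (l;000)² cancel in I_A²/I_B².
A: Δ = 2!·2!·0!/5! = 1/30; Racah Σ t=2..2: t=2:+1/4 = 1/4; ⇒ 3j(2 1 1; 0 1 -1)² = 1/30, sgn +1
B: Δ = 2!·2!·0!/5! = 1/30; Racah Σ t=0..0: t=0:+1/2 = 1/2; ⇒ 3j(2 1 1; 1 -1 0)² = 1/10, sgn -1
I_A²/I_B² = (1/30)/(1/10) = 1/3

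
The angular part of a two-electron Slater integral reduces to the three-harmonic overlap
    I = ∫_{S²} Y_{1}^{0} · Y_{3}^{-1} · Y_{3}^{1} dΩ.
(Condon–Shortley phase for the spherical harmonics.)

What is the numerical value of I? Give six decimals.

0.000000

Σlᵢ=7 odd — θ-integrand is odd under cosθ→−cosθ; I=0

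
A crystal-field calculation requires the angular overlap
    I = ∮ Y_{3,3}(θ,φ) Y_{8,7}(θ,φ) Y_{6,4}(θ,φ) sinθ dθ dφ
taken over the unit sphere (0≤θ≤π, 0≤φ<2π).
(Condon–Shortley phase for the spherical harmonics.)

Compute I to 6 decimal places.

0.000000

Σmᵢ = 14 ≠ 0, so the φ-integral vanishes; I = 0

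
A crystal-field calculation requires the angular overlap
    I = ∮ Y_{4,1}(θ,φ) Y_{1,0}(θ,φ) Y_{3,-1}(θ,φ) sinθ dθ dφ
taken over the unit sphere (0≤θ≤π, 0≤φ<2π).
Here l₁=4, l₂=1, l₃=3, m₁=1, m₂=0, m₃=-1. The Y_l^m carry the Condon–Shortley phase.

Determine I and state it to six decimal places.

Checks pass: Σm=0; 8 even; l₃=3∈[3,5].
(2·4+1)(2·1+1)(2·3+1) = 189
Δ: 2! 6! 0! / 9! → 1/252
sum: t=1:−1/36 = -1/36
3j²(4 1 3; 0 0 0) = Δ·Π!·Σ² = 4/63  (sign +1)
sum: t=1:−1/48 = -1/48
3j²(4 1 3; 1 0 -1) = Δ·Π!·Σ² = 5/84  (sign -1)
combine: 4πI² = 189·4/63·5/84 = 5/7
take √, sign -1: I = -0.23841361

-0.238414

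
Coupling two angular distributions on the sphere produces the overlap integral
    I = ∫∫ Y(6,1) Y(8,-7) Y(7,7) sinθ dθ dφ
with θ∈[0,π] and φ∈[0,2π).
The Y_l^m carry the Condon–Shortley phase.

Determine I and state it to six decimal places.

0.000000

1 − 7 + 7 = 1 ≠ 0: azimuthal integral kills it; I = 0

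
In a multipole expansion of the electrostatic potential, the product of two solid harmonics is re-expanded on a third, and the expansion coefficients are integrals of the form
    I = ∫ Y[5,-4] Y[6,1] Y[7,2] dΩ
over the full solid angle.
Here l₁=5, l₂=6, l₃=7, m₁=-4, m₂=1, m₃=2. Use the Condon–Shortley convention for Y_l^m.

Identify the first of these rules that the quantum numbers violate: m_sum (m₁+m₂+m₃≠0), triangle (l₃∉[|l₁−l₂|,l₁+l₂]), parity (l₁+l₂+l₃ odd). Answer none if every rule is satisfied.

m_sum

azimuthal sum: -4 + 1 + 2 = -1  ✗
1 ≤ 7 ≤ 11 (triangle on l)
L = 5 + 6 + 7 = 18 (even)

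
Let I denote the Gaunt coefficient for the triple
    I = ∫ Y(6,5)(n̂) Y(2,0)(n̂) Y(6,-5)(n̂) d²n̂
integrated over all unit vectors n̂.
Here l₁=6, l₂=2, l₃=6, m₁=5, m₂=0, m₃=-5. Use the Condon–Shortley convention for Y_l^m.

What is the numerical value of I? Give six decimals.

m-sum 0 ✓  L=14 even ✓  4≤6≤8 ✓
Π(2lᵢ+1) = 13×5×13 = 845
triangle coeff Δ(6,2,6) = 1/90090
Σ_t [0,2]: t=0:+1/69120 t=1:−1/14400 t=2:+1/69120 = -7/172800
(3j)²=14/715 [(6 2 6; 0 0 0)], sign=-1
Σ_t [0,1]: t=0:+1/1451520 t=1:−1/3628800 = 1/2419200
(3j)²=11/910 [(6 2 6; 5 0 -5)], sign=-1
⇒ 4πI² = 1/5
I = (+1)√(1/5/(4π)) = 0.12615663

0.126157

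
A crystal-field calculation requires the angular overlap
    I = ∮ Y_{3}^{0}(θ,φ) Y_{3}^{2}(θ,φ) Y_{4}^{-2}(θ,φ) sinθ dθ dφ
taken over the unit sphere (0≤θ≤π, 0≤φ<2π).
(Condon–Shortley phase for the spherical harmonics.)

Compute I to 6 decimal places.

-0.044418

m-sum 0 ✓  L=10 even ✓  0≤4≤6 ✓
Π(2lᵢ+1) = 7×7×9 = 441
triangle coeff Δ(3,3,4) = 1/34650
Σ_t [0,2]: t=0:+1/72 t=1:−1/16 t=2:+1/72 = -5/144
(3j)²=2/77 [(3 3 4; 0 0 0)], sign=-1
Σ_t [1,2]: t=1:−1/96 t=2:+1/72 = 1/288
(3j)²=1/462 [(3 3 4; 0 2 -2)], sign=+1
⇒ 4πI² = 3/121
I = (-1)√(3/121/(4π)) = -0.04441841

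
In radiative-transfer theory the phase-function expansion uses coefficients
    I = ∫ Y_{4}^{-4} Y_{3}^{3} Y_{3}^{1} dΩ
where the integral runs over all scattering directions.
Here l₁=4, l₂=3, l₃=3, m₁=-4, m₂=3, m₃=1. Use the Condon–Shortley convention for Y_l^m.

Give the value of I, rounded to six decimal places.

-0.166198

m-sum 0 ✓  L=10 even ✓  1≤3≤7 ✓
Π(2lᵢ+1) = 9×7×7 = 441
triangle coeff Δ(4,3,3) = 1/34650
Σ_t [1,3]: t=1:−1/72 t=2:+1/16 t=3:−1/72 = 5/144
(3j)²=2/77 [(4 3 3; 0 0 0)], sign=-1
Σ_t [4,4]: t=4:+1/1152 = 1/1152
(3j)²=1/33 [(4 3 3; -4 3 1)], sign=+1
⇒ 4πI² = 42/121
I = (-1)√(42/121/(4π)) = -0.16619847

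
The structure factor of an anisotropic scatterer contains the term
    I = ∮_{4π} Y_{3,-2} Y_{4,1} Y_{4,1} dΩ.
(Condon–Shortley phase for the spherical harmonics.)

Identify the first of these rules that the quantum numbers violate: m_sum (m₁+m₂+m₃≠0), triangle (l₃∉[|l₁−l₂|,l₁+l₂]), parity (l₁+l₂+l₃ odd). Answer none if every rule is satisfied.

parity

Σmᵢ = 0  ✓
l₃∈[|l₁−l₂|,l₁+l₂]=[1,7], have l₃=4  ✓
Σlᵢ = 11 ⇒ odd  ✗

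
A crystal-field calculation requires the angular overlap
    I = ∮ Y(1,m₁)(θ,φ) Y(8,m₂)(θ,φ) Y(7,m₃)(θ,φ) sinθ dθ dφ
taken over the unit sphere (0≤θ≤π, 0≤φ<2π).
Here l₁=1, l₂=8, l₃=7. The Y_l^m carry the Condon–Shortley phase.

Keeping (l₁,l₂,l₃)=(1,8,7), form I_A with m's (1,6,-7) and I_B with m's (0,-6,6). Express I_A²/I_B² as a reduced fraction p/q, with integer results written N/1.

1/28

Same 1,8,7: normalisation and zero-m 3j drop out of the ratio.
A: Δ: 2! 0! 14! / 17! → 1/2040; sum: t=0:+1/174356582400 = 1/174356582400; 3j²(1 8 7; 1 6 -7) = Δ·Π!·Σ² = 1/2040  (sign +1)
B: Δ: 2! 0! 14! / 17! → 1/2040; sum: t=1:−1/6227020800 = -1/6227020800; 3j²(1 8 7; 0 -6 6) = Δ·Π!·Σ² = 7/510  (sign +1)
I_A²/I_B² = (1/2040)/(7/510) = 1/28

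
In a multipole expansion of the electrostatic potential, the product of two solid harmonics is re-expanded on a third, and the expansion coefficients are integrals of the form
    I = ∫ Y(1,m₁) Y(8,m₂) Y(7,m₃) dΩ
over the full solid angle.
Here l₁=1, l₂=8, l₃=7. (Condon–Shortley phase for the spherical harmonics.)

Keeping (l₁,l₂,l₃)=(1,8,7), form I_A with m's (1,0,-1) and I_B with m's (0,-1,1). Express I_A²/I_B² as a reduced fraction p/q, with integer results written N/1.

l's match ⇒ only the (l;m) 3-j factors differ between A and B.
A: triangle coeff Δ(1,8,7) = 1/2040; Σ_t [0,0]: t=0:+1/58060800 = 1/58060800; (3j)²=7/510 [(1 8 7; 1 0 -1)], sign=+1
B: triangle coeff Δ(1,8,7) = 1/2040; Σ_t [1,1]: t=1:−1/29030400 = -1/29030400; (3j)²=21/680 [(1 8 7; 0 -1 1)], sign=-1
I_A²/I_B² = (7/510)/(21/680) = 4/9

4/9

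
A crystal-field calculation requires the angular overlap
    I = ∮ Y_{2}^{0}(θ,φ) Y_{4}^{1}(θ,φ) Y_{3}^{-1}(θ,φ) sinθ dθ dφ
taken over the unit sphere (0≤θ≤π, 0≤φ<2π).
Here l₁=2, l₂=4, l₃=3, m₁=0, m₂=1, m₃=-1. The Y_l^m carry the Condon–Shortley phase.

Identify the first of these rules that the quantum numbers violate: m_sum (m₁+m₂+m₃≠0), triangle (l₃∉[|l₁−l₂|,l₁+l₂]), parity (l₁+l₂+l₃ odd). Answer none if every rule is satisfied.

azimuthal sum: 0 + 1 − 1 = 0  ✓
2 ≤ 3 ≤ 6 (triangle on l)  ✓
L = 2 + 4 + 3 = 9 (odd)  ✗

parity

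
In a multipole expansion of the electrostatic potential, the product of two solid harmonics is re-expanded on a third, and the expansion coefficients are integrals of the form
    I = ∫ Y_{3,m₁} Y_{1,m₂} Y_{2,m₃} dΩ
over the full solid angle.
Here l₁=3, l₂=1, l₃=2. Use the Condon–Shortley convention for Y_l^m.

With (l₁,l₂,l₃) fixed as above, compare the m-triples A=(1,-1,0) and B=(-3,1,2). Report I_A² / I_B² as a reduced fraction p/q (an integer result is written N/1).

2/5

Same 3,1,2: normalisation and zero-m 3j drop out of the ratio.
A: Δ: 2! 4! 0! / 7! → 1/105; sum: t=0:+1/8 = 1/8; 3j²(3 1 2; 1 -1 0) = Δ·Π!·Σ² = 2/35  (sign +1)
B: Δ: 2! 4! 0! / 7! → 1/105; sum: t=2:+1/48 = 1/48; 3j²(3 1 2; -3 1 2) = Δ·Π!·Σ² = 1/7  (sign +1)
I_A²/I_B² = (2/35)/(1/7) = 2/5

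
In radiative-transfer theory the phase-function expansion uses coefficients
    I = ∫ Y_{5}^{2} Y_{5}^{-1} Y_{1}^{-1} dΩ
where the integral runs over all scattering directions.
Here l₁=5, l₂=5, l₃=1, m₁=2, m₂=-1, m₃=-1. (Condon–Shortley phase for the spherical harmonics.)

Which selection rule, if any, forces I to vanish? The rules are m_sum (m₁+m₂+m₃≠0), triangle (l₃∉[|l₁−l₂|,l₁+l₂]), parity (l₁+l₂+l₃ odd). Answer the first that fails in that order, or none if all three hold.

parity

m₁+m₂+m₃ = 2 − 1 − 1 = 0  ✓
triangle: |5−5|=0 ≤ l₃=1 ≤ 5+5=10  ✓
parity: l₁+l₂+l₃ = 11 is odd  ✗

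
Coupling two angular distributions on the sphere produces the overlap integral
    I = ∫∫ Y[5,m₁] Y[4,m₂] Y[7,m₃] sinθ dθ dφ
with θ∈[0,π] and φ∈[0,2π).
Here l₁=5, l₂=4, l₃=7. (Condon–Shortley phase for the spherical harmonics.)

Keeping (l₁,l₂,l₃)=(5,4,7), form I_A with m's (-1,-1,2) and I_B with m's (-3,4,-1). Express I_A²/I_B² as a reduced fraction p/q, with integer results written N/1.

5625/1568

Same 5,4,7: normalisation and zero-m 3j drop out of the ratio.
A: Δ: 2! 8! 6! / 17! → 1/6126120; sum: t=0:+1/103680 t=1:−1/34560 t=2:+1/138240 = -1/82944; 3j²(5 4 7; -1 -1 2) = Δ·Π!·Σ² = 125/9724  (sign +1)
B: Δ: 2! 8! 6! / 17! → 1/6126120; sum: t=2:+1/2073600 = 1/2073600; 3j²(5 4 7; -3 4 -1) = Δ·Π!·Σ² = 392/109395  (sign +1)
I_A²/I_B² = (125/9724)/(392/109395) = 5625/1568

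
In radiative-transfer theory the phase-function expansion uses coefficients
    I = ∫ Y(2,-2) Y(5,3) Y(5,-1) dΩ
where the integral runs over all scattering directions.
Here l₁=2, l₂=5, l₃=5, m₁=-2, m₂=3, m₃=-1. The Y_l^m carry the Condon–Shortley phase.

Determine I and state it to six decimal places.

m-sum 0 ✓  L=12 even ✓  3≤5≤7 ✓
Π(2lᵢ+1) = 5×11×11 = 605
triangle coeff Δ(2,5,5) = 1/38610
Σ_t [0,2]: t=0:+1/2880 t=1:−1/576 t=2:+1/2880 = -1/960
(3j)²=10/429 [(2 5 5; 0 0 0)], sign=+1
Σ_t [2,2]: t=2:+1/5760 = 1/5760
(3j)²=56/2145 [(2 5 5; -2 3 -1)], sign=+1
⇒ 4πI² = 560/1521
I = (+1)√(560/1521/(4π)) = 0.17116875

0.171169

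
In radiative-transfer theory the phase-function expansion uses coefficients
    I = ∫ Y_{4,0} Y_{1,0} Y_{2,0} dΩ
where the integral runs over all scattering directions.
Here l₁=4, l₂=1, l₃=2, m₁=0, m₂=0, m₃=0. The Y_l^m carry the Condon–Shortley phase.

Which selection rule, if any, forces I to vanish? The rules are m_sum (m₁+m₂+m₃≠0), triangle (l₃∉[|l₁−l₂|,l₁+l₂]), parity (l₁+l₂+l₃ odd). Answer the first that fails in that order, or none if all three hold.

triangle

azimuthal sum: 0 + 0 + 0 = 0  ✓
3 ≤ 2 ≤ 5 (triangle on l)  ✗
L = 4 + 1 + 2 = 7 (odd)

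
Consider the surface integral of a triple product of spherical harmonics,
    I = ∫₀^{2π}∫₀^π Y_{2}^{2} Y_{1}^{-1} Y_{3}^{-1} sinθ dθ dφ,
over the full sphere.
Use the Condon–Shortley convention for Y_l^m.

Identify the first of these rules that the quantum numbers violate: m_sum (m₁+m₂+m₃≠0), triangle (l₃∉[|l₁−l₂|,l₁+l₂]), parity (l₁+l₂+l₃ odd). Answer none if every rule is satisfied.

Σmᵢ = 0  ✓
l₃∈[|l₁−l₂|,l₁+l₂]=[1,3], have l₃=3  ✓
Σlᵢ = 6 ⇒ even  ✓

none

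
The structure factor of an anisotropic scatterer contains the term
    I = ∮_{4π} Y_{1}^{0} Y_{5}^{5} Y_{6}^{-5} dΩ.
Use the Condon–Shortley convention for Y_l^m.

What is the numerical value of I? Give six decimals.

Rules hold: Σm=0, L=12 even, 4≤6≤6.
N = 3·11·13 = 429
Δ = 0!·2!·10!/13! = 1/858
Racah Σ t=0..0: t=0:+1/14400 = 1/14400
⇒ 3j(1 5 6; 0 0 0)² = 6/143, sgn +1
Racah Σ t=0..0: t=0:+1/3628800 = 1/3628800
⇒ 3j(1 5 6; 0 5 -5)² = 1/78, sgn -1
4πI² = N·(3j₀)²·(3jₘ)² = 3/13
I = -1·√(0.230769/4π) = -0.13551395

-0.135514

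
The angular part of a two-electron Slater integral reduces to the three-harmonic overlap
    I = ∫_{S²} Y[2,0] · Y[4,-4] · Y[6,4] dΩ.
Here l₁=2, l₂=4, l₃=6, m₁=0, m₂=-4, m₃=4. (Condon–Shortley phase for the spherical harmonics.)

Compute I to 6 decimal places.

0.106690

m-sum 0 ✓  L=12 even ✓  2≤6≤6 ✓
Π(2lᵢ+1) = 5×9×13 = 585
triangle coeff Δ(2,4,6) = 1/6435
Σ_t [0,0]: t=0:+1/2304 = 1/2304
(3j)²=5/143 [(2 4 6; 0 0 0)], sign=+1
Σ_t [0,0]: t=0:+1/161280 = 1/161280
(3j)²=1/143 [(2 4 6; 0 -4 4)], sign=+1
⇒ 4πI² = 225/1573
I = (+1)√(225/1573/(4π)) = 0.10668957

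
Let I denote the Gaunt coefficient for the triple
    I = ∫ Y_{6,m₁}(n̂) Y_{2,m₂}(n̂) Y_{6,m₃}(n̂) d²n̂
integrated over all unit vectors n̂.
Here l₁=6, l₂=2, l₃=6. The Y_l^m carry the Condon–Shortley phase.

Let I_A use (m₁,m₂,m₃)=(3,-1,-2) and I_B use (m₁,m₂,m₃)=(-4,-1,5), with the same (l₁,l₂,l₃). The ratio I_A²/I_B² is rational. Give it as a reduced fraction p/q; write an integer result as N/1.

Same 6,2,6: normalisation and zero-m 3j drop out of the ratio.
A: Δ: 2! 10! 2! / 15! → 1/90090; sum: t=0:+1/60480 t=1:−1/161280 = 1/96768; 3j²(6 2 6; 3 -1 -2) = Δ·Π!·Σ² = 15/1001  (sign +1)
B: Δ: 2! 10! 2! / 15! → 1/90090; sum: t=0:+1/7257600 t=1:−1/725760 = -1/806400; 3j²(6 2 6; -4 -1 5) = Δ·Π!·Σ² = 27/910  (sign +1)
I_A²/I_B² = (15/1001)/(27/910) = 50/99

50/99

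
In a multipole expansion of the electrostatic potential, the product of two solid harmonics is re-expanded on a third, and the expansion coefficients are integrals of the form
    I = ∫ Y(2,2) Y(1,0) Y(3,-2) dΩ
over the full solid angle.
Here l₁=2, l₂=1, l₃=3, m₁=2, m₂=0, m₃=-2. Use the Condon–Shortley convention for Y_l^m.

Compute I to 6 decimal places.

0.184674

Checks pass: Σm=0; 6 even; l₃=3∈[1,3].
(2·2+1)(2·1+1)(2·3+1) = 105
Δ: 0! 4! 2! / 7! → 1/105
sum: t=0:+1/4 = 1/4
3j²(2 1 3; 0 0 0) = Δ·Π!·Σ² = 3/35  (sign -1)
sum: t=0:+1/24 = 1/24
3j²(2 1 3; 2 0 -2) = Δ·Π!·Σ² = 1/21  (sign -1)
combine: 4πI² = 105·3/35·1/21 = 3/7
take √, sign +1: I = 0.18467439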